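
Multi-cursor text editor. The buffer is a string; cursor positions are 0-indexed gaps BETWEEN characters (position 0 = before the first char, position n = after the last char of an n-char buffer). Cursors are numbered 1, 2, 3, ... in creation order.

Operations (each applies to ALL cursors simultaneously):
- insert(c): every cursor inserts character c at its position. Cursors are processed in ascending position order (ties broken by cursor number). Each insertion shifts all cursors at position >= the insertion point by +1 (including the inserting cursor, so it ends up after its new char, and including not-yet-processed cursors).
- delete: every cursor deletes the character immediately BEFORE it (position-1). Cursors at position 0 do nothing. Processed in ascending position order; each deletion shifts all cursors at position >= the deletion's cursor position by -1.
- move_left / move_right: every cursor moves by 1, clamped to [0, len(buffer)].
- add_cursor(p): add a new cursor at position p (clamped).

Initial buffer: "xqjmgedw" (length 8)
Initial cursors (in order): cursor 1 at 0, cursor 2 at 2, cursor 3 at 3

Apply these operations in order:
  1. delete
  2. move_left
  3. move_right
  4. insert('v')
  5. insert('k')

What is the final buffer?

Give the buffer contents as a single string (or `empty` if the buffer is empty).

After op 1 (delete): buffer="xmgedw" (len 6), cursors c1@0 c2@1 c3@1, authorship ......
After op 2 (move_left): buffer="xmgedw" (len 6), cursors c1@0 c2@0 c3@0, authorship ......
After op 3 (move_right): buffer="xmgedw" (len 6), cursors c1@1 c2@1 c3@1, authorship ......
After op 4 (insert('v')): buffer="xvvvmgedw" (len 9), cursors c1@4 c2@4 c3@4, authorship .123.....
After op 5 (insert('k')): buffer="xvvvkkkmgedw" (len 12), cursors c1@7 c2@7 c3@7, authorship .123123.....

Answer: xvvvkkkmgedw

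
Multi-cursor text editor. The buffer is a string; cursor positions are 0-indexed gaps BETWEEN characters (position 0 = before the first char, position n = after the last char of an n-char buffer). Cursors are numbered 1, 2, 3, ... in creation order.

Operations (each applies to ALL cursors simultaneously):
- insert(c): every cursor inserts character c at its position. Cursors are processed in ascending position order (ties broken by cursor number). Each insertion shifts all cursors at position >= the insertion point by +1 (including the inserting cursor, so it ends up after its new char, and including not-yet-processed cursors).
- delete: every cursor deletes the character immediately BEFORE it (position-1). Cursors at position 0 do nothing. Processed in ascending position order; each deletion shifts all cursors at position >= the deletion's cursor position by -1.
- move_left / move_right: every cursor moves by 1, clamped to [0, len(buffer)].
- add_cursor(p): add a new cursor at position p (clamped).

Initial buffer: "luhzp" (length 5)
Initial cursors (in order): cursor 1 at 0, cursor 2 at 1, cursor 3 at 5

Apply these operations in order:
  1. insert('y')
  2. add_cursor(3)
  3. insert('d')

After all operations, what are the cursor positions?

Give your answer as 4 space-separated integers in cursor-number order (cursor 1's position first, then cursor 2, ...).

Answer: 2 6 12 6

Derivation:
After op 1 (insert('y')): buffer="ylyuhzpy" (len 8), cursors c1@1 c2@3 c3@8, authorship 1.2....3
After op 2 (add_cursor(3)): buffer="ylyuhzpy" (len 8), cursors c1@1 c2@3 c4@3 c3@8, authorship 1.2....3
After op 3 (insert('d')): buffer="ydlydduhzpyd" (len 12), cursors c1@2 c2@6 c4@6 c3@12, authorship 11.224....33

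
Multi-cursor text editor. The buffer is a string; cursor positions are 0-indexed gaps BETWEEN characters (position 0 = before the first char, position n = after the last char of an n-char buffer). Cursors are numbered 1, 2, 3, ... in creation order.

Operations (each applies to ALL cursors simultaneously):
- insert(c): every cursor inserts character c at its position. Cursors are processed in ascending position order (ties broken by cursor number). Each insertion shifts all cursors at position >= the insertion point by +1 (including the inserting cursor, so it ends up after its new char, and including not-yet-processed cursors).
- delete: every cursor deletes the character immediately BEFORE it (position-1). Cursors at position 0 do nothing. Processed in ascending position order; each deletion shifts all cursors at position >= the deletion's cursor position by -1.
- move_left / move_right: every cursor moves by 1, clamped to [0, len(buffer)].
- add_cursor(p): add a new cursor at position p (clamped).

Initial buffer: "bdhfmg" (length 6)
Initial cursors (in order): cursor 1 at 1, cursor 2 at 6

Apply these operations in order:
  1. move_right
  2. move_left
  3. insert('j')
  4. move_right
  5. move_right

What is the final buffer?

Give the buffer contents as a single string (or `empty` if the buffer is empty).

After op 1 (move_right): buffer="bdhfmg" (len 6), cursors c1@2 c2@6, authorship ......
After op 2 (move_left): buffer="bdhfmg" (len 6), cursors c1@1 c2@5, authorship ......
After op 3 (insert('j')): buffer="bjdhfmjg" (len 8), cursors c1@2 c2@7, authorship .1....2.
After op 4 (move_right): buffer="bjdhfmjg" (len 8), cursors c1@3 c2@8, authorship .1....2.
After op 5 (move_right): buffer="bjdhfmjg" (len 8), cursors c1@4 c2@8, authorship .1....2.

Answer: bjdhfmjg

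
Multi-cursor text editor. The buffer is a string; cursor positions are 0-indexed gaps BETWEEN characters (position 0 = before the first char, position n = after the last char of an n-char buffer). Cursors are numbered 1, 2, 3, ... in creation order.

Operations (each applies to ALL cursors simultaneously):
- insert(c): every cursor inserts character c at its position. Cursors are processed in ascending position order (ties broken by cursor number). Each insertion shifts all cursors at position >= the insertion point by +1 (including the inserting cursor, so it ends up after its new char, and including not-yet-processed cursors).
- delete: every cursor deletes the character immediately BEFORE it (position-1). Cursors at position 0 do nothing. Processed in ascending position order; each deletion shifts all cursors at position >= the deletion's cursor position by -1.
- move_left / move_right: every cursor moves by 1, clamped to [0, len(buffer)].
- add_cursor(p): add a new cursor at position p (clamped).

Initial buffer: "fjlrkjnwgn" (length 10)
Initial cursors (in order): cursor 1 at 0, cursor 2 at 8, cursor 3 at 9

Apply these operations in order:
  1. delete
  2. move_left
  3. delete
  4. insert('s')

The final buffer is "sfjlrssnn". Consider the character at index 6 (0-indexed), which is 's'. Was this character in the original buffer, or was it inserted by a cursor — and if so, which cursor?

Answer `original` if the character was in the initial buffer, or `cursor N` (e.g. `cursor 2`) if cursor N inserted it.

After op 1 (delete): buffer="fjlrkjnn" (len 8), cursors c1@0 c2@7 c3@7, authorship ........
After op 2 (move_left): buffer="fjlrkjnn" (len 8), cursors c1@0 c2@6 c3@6, authorship ........
After op 3 (delete): buffer="fjlrnn" (len 6), cursors c1@0 c2@4 c3@4, authorship ......
After op 4 (insert('s')): buffer="sfjlrssnn" (len 9), cursors c1@1 c2@7 c3@7, authorship 1....23..
Authorship (.=original, N=cursor N): 1 . . . . 2 3 . .
Index 6: author = 3

Answer: cursor 3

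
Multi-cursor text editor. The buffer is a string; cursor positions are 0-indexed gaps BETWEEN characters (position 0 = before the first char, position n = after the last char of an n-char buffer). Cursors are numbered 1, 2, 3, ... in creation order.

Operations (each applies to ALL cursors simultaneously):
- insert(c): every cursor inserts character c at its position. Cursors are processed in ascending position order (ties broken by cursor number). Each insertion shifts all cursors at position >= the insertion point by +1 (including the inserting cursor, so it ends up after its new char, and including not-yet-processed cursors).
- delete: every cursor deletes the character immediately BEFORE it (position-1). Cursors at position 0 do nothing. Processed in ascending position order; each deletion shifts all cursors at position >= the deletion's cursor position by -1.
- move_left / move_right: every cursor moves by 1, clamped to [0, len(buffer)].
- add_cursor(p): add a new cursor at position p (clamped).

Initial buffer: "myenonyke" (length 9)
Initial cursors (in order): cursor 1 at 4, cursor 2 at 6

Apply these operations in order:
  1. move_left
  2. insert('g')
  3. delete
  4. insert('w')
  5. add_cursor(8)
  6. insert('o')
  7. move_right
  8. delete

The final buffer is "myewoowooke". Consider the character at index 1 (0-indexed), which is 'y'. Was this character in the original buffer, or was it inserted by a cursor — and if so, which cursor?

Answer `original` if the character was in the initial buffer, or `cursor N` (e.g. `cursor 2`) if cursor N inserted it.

Answer: original

Derivation:
After op 1 (move_left): buffer="myenonyke" (len 9), cursors c1@3 c2@5, authorship .........
After op 2 (insert('g')): buffer="myegnognyke" (len 11), cursors c1@4 c2@7, authorship ...1..2....
After op 3 (delete): buffer="myenonyke" (len 9), cursors c1@3 c2@5, authorship .........
After op 4 (insert('w')): buffer="myewnownyke" (len 11), cursors c1@4 c2@7, authorship ...1..2....
After op 5 (add_cursor(8)): buffer="myewnownyke" (len 11), cursors c1@4 c2@7 c3@8, authorship ...1..2....
After op 6 (insert('o')): buffer="myewonowonoyke" (len 14), cursors c1@5 c2@9 c3@11, authorship ...11..22.3...
After op 7 (move_right): buffer="myewonowonoyke" (len 14), cursors c1@6 c2@10 c3@12, authorship ...11..22.3...
After op 8 (delete): buffer="myewoowooke" (len 11), cursors c1@5 c2@8 c3@9, authorship ...11.223..
Authorship (.=original, N=cursor N): . . . 1 1 . 2 2 3 . .
Index 1: author = original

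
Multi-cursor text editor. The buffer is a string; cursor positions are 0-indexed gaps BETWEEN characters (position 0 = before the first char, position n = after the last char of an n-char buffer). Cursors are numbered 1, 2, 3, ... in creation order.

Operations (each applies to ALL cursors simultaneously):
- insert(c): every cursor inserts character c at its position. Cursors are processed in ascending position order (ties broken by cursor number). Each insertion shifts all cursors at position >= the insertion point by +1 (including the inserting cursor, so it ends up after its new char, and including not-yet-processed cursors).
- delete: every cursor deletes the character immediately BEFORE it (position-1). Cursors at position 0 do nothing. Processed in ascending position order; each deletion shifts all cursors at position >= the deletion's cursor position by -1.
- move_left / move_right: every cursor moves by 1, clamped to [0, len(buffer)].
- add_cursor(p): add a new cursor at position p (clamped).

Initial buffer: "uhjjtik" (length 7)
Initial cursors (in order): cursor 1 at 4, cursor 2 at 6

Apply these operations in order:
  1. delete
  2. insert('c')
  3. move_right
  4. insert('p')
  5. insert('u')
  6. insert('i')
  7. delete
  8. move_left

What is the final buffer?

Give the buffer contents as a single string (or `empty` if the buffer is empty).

After op 1 (delete): buffer="uhjtk" (len 5), cursors c1@3 c2@4, authorship .....
After op 2 (insert('c')): buffer="uhjctck" (len 7), cursors c1@4 c2@6, authorship ...1.2.
After op 3 (move_right): buffer="uhjctck" (len 7), cursors c1@5 c2@7, authorship ...1.2.
After op 4 (insert('p')): buffer="uhjctpckp" (len 9), cursors c1@6 c2@9, authorship ...1.12.2
After op 5 (insert('u')): buffer="uhjctpuckpu" (len 11), cursors c1@7 c2@11, authorship ...1.112.22
After op 6 (insert('i')): buffer="uhjctpuickpui" (len 13), cursors c1@8 c2@13, authorship ...1.1112.222
After op 7 (delete): buffer="uhjctpuckpu" (len 11), cursors c1@7 c2@11, authorship ...1.112.22
After op 8 (move_left): buffer="uhjctpuckpu" (len 11), cursors c1@6 c2@10, authorship ...1.112.22

Answer: uhjctpuckpu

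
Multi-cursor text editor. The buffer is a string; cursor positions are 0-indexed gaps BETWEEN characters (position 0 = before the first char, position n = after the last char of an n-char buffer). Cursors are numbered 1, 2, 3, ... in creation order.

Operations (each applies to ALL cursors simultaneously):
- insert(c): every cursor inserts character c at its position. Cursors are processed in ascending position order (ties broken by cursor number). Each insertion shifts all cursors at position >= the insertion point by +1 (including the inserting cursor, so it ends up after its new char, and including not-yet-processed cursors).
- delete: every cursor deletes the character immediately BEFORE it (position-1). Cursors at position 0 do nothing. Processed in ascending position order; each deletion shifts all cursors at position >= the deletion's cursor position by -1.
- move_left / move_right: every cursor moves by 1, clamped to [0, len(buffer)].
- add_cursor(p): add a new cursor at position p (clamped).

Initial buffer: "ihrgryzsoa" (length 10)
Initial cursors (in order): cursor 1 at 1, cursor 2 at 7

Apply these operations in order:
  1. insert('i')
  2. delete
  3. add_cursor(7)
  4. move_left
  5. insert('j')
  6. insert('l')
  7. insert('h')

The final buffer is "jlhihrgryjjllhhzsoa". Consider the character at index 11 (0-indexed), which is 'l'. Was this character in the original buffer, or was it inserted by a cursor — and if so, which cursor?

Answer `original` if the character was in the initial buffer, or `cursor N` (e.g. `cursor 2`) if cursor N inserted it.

Answer: cursor 2

Derivation:
After op 1 (insert('i')): buffer="iihrgryzisoa" (len 12), cursors c1@2 c2@9, authorship .1......2...
After op 2 (delete): buffer="ihrgryzsoa" (len 10), cursors c1@1 c2@7, authorship ..........
After op 3 (add_cursor(7)): buffer="ihrgryzsoa" (len 10), cursors c1@1 c2@7 c3@7, authorship ..........
After op 4 (move_left): buffer="ihrgryzsoa" (len 10), cursors c1@0 c2@6 c3@6, authorship ..........
After op 5 (insert('j')): buffer="jihrgryjjzsoa" (len 13), cursors c1@1 c2@9 c3@9, authorship 1......23....
After op 6 (insert('l')): buffer="jlihrgryjjllzsoa" (len 16), cursors c1@2 c2@12 c3@12, authorship 11......2323....
After op 7 (insert('h')): buffer="jlhihrgryjjllhhzsoa" (len 19), cursors c1@3 c2@15 c3@15, authorship 111......232323....
Authorship (.=original, N=cursor N): 1 1 1 . . . . . . 2 3 2 3 2 3 . . . .
Index 11: author = 2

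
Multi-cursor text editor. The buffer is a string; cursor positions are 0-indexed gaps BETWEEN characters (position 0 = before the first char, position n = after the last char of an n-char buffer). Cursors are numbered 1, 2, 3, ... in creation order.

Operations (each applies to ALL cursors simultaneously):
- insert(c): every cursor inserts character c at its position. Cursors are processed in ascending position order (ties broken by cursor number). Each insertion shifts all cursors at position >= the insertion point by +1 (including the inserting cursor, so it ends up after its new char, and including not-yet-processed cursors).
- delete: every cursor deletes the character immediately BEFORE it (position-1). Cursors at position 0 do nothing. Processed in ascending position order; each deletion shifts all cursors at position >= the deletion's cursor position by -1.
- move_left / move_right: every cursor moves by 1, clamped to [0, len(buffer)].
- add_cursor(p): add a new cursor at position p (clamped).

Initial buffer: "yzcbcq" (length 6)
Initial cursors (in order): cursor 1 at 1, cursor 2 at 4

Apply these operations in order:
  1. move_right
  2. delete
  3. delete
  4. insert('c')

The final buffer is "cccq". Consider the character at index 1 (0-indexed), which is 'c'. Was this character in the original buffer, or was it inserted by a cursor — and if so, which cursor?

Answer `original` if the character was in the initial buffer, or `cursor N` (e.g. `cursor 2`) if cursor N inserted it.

Answer: original

Derivation:
After op 1 (move_right): buffer="yzcbcq" (len 6), cursors c1@2 c2@5, authorship ......
After op 2 (delete): buffer="ycbq" (len 4), cursors c1@1 c2@3, authorship ....
After op 3 (delete): buffer="cq" (len 2), cursors c1@0 c2@1, authorship ..
After op 4 (insert('c')): buffer="cccq" (len 4), cursors c1@1 c2@3, authorship 1.2.
Authorship (.=original, N=cursor N): 1 . 2 .
Index 1: author = original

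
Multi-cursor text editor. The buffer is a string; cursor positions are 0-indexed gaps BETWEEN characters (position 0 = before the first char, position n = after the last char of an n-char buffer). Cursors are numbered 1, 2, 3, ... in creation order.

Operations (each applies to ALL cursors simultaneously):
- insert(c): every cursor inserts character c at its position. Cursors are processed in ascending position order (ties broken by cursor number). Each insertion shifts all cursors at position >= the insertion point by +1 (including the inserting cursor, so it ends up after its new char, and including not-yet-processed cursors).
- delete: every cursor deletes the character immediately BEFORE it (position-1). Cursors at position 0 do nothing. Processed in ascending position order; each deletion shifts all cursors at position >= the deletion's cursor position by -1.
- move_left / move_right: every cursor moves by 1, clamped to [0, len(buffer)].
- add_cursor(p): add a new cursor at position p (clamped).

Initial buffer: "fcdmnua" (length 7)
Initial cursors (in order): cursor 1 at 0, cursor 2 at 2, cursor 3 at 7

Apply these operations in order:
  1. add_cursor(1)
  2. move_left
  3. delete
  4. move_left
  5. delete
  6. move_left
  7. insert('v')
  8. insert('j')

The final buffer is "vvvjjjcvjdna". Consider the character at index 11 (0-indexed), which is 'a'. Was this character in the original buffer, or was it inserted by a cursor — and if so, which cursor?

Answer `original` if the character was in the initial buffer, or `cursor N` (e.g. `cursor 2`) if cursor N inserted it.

Answer: original

Derivation:
After op 1 (add_cursor(1)): buffer="fcdmnua" (len 7), cursors c1@0 c4@1 c2@2 c3@7, authorship .......
After op 2 (move_left): buffer="fcdmnua" (len 7), cursors c1@0 c4@0 c2@1 c3@6, authorship .......
After op 3 (delete): buffer="cdmna" (len 5), cursors c1@0 c2@0 c4@0 c3@4, authorship .....
After op 4 (move_left): buffer="cdmna" (len 5), cursors c1@0 c2@0 c4@0 c3@3, authorship .....
After op 5 (delete): buffer="cdna" (len 4), cursors c1@0 c2@0 c4@0 c3@2, authorship ....
After op 6 (move_left): buffer="cdna" (len 4), cursors c1@0 c2@0 c4@0 c3@1, authorship ....
After op 7 (insert('v')): buffer="vvvcvdna" (len 8), cursors c1@3 c2@3 c4@3 c3@5, authorship 124.3...
After op 8 (insert('j')): buffer="vvvjjjcvjdna" (len 12), cursors c1@6 c2@6 c4@6 c3@9, authorship 124124.33...
Authorship (.=original, N=cursor N): 1 2 4 1 2 4 . 3 3 . . .
Index 11: author = original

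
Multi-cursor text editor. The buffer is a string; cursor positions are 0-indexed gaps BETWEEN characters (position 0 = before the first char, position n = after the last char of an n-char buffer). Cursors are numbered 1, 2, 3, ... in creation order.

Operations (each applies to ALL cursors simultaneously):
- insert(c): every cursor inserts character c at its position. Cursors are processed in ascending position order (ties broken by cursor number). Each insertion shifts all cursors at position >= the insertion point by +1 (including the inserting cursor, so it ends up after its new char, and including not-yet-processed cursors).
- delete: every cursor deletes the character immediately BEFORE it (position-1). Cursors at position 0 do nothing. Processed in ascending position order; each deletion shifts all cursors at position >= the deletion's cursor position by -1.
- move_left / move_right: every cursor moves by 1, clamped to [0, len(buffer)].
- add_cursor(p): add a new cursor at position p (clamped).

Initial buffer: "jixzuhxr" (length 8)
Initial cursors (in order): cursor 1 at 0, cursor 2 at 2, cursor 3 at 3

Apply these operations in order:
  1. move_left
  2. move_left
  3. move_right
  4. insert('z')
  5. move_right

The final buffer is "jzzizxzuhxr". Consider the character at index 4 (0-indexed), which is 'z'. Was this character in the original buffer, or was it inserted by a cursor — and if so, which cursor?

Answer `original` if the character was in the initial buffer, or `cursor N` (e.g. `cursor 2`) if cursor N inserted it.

After op 1 (move_left): buffer="jixzuhxr" (len 8), cursors c1@0 c2@1 c3@2, authorship ........
After op 2 (move_left): buffer="jixzuhxr" (len 8), cursors c1@0 c2@0 c3@1, authorship ........
After op 3 (move_right): buffer="jixzuhxr" (len 8), cursors c1@1 c2@1 c3@2, authorship ........
After op 4 (insert('z')): buffer="jzzizxzuhxr" (len 11), cursors c1@3 c2@3 c3@5, authorship .12.3......
After op 5 (move_right): buffer="jzzizxzuhxr" (len 11), cursors c1@4 c2@4 c3@6, authorship .12.3......
Authorship (.=original, N=cursor N): . 1 2 . 3 . . . . . .
Index 4: author = 3

Answer: cursor 3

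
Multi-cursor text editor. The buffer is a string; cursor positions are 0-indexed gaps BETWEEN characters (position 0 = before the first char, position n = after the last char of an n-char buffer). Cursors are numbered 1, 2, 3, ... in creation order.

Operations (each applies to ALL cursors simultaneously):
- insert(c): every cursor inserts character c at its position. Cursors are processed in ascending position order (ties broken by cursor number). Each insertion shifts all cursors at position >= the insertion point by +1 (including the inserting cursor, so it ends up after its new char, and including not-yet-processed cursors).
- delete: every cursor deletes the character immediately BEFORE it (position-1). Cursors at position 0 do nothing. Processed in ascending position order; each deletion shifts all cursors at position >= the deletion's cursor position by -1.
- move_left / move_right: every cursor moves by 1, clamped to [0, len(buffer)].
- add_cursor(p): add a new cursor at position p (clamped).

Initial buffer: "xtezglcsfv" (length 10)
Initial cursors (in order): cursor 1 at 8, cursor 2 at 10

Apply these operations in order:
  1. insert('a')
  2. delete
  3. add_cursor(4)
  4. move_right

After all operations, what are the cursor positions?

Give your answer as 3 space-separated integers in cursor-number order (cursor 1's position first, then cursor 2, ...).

After op 1 (insert('a')): buffer="xtezglcsafva" (len 12), cursors c1@9 c2@12, authorship ........1..2
After op 2 (delete): buffer="xtezglcsfv" (len 10), cursors c1@8 c2@10, authorship ..........
After op 3 (add_cursor(4)): buffer="xtezglcsfv" (len 10), cursors c3@4 c1@8 c2@10, authorship ..........
After op 4 (move_right): buffer="xtezglcsfv" (len 10), cursors c3@5 c1@9 c2@10, authorship ..........

Answer: 9 10 5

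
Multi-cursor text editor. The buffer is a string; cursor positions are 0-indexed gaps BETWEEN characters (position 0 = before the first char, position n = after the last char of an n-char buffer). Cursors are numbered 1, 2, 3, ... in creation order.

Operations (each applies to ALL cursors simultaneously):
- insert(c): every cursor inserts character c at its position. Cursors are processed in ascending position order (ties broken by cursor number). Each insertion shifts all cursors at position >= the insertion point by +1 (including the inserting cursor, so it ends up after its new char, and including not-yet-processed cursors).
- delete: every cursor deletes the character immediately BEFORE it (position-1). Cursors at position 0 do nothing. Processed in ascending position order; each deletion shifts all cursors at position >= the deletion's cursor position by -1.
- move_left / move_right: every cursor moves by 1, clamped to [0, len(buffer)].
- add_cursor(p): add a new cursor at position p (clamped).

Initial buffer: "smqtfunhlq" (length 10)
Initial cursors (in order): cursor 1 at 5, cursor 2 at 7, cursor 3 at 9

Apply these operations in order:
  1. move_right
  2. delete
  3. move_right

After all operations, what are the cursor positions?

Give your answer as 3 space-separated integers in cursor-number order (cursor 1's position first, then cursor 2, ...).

Answer: 6 7 7

Derivation:
After op 1 (move_right): buffer="smqtfunhlq" (len 10), cursors c1@6 c2@8 c3@10, authorship ..........
After op 2 (delete): buffer="smqtfnl" (len 7), cursors c1@5 c2@6 c3@7, authorship .......
After op 3 (move_right): buffer="smqtfnl" (len 7), cursors c1@6 c2@7 c3@7, authorship .......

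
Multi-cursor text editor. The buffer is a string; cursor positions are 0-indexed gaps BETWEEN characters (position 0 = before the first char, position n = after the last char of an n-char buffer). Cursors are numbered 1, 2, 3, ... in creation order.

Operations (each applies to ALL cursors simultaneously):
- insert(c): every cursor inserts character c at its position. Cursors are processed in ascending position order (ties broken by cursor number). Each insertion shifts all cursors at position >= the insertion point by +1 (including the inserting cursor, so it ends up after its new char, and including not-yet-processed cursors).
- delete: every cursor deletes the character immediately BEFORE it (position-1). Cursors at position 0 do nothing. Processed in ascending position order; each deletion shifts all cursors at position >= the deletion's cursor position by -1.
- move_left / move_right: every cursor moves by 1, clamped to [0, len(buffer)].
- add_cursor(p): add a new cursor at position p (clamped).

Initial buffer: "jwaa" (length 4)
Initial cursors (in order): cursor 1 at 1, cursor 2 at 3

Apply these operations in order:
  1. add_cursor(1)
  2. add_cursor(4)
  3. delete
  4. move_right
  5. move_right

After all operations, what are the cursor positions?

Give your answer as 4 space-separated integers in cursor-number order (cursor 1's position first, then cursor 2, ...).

Answer: 1 1 1 1

Derivation:
After op 1 (add_cursor(1)): buffer="jwaa" (len 4), cursors c1@1 c3@1 c2@3, authorship ....
After op 2 (add_cursor(4)): buffer="jwaa" (len 4), cursors c1@1 c3@1 c2@3 c4@4, authorship ....
After op 3 (delete): buffer="w" (len 1), cursors c1@0 c3@0 c2@1 c4@1, authorship .
After op 4 (move_right): buffer="w" (len 1), cursors c1@1 c2@1 c3@1 c4@1, authorship .
After op 5 (move_right): buffer="w" (len 1), cursors c1@1 c2@1 c3@1 c4@1, authorship .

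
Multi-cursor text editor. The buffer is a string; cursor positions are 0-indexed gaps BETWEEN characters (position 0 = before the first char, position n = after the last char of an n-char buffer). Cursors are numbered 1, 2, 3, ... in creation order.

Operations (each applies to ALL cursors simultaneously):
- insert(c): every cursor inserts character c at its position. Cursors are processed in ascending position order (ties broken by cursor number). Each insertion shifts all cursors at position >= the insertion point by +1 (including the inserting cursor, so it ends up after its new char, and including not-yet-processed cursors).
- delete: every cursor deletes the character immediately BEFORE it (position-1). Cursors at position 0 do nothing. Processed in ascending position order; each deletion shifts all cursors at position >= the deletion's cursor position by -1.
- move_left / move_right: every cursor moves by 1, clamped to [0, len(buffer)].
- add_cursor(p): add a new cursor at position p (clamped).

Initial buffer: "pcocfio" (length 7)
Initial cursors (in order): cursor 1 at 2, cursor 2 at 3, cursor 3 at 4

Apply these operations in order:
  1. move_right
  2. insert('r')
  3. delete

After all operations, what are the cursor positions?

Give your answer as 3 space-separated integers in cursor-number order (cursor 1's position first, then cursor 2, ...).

Answer: 3 4 5

Derivation:
After op 1 (move_right): buffer="pcocfio" (len 7), cursors c1@3 c2@4 c3@5, authorship .......
After op 2 (insert('r')): buffer="pcorcrfrio" (len 10), cursors c1@4 c2@6 c3@8, authorship ...1.2.3..
After op 3 (delete): buffer="pcocfio" (len 7), cursors c1@3 c2@4 c3@5, authorship .......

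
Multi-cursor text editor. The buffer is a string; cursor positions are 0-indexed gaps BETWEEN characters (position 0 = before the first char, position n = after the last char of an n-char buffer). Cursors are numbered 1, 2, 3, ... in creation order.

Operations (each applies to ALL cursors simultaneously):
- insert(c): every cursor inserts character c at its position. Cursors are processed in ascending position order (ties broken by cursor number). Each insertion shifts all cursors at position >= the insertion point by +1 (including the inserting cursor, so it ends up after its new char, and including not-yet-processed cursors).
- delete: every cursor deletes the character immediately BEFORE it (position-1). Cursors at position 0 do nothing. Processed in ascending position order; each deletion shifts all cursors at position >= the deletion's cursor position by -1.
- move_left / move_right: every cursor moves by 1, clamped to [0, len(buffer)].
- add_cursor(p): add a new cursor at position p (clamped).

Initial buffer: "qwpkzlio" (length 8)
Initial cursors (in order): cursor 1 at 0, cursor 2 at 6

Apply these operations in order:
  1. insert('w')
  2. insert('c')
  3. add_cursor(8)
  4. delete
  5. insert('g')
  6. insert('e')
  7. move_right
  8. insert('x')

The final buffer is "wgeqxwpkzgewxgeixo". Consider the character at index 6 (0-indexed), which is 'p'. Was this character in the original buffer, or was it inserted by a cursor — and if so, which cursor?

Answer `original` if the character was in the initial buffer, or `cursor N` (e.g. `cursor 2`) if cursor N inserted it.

After op 1 (insert('w')): buffer="wqwpkzlwio" (len 10), cursors c1@1 c2@8, authorship 1......2..
After op 2 (insert('c')): buffer="wcqwpkzlwcio" (len 12), cursors c1@2 c2@10, authorship 11......22..
After op 3 (add_cursor(8)): buffer="wcqwpkzlwcio" (len 12), cursors c1@2 c3@8 c2@10, authorship 11......22..
After op 4 (delete): buffer="wqwpkzwio" (len 9), cursors c1@1 c3@6 c2@7, authorship 1.....2..
After op 5 (insert('g')): buffer="wgqwpkzgwgio" (len 12), cursors c1@2 c3@8 c2@10, authorship 11.....322..
After op 6 (insert('e')): buffer="wgeqwpkzgewgeio" (len 15), cursors c1@3 c3@10 c2@13, authorship 111.....33222..
After op 7 (move_right): buffer="wgeqwpkzgewgeio" (len 15), cursors c1@4 c3@11 c2@14, authorship 111.....33222..
After op 8 (insert('x')): buffer="wgeqxwpkzgewxgeixo" (len 18), cursors c1@5 c3@13 c2@17, authorship 111.1....332322.2.
Authorship (.=original, N=cursor N): 1 1 1 . 1 . . . . 3 3 2 3 2 2 . 2 .
Index 6: author = original

Answer: original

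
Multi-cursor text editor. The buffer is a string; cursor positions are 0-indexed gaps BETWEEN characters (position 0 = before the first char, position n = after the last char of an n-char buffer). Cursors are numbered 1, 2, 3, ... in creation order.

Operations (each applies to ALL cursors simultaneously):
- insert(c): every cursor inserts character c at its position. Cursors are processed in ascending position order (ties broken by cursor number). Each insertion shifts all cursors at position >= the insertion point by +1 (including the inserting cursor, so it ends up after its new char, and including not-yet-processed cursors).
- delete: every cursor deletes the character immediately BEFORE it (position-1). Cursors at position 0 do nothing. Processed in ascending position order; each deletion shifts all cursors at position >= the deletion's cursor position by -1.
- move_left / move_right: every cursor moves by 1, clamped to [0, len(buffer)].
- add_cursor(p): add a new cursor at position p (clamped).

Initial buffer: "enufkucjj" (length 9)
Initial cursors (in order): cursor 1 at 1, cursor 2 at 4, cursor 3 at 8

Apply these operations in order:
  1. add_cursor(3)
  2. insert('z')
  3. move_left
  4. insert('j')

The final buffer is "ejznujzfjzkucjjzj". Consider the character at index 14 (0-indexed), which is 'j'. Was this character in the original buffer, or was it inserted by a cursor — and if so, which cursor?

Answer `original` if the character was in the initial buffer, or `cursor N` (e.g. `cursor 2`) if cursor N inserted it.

After op 1 (add_cursor(3)): buffer="enufkucjj" (len 9), cursors c1@1 c4@3 c2@4 c3@8, authorship .........
After op 2 (insert('z')): buffer="eznuzfzkucjzj" (len 13), cursors c1@2 c4@5 c2@7 c3@12, authorship .1..4.2....3.
After op 3 (move_left): buffer="eznuzfzkucjzj" (len 13), cursors c1@1 c4@4 c2@6 c3@11, authorship .1..4.2....3.
After op 4 (insert('j')): buffer="ejznujzfjzkucjjzj" (len 17), cursors c1@2 c4@6 c2@9 c3@15, authorship .11..44.22....33.
Authorship (.=original, N=cursor N): . 1 1 . . 4 4 . 2 2 . . . . 3 3 .
Index 14: author = 3

Answer: cursor 3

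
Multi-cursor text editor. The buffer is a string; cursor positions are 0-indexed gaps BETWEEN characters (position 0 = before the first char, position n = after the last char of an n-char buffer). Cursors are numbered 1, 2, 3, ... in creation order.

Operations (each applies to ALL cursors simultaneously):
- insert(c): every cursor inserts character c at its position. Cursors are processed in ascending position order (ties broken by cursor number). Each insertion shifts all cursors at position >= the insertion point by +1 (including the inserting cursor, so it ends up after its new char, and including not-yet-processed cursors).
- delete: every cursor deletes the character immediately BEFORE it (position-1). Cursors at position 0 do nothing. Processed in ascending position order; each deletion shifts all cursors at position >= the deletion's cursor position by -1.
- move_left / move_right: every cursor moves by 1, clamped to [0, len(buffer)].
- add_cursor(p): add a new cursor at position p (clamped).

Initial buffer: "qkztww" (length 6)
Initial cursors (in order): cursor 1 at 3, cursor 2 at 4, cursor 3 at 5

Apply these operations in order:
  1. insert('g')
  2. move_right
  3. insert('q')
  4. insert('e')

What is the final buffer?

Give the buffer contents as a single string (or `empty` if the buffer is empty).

After op 1 (insert('g')): buffer="qkzgtgwgw" (len 9), cursors c1@4 c2@6 c3@8, authorship ...1.2.3.
After op 2 (move_right): buffer="qkzgtgwgw" (len 9), cursors c1@5 c2@7 c3@9, authorship ...1.2.3.
After op 3 (insert('q')): buffer="qkzgtqgwqgwq" (len 12), cursors c1@6 c2@9 c3@12, authorship ...1.12.23.3
After op 4 (insert('e')): buffer="qkzgtqegwqegwqe" (len 15), cursors c1@7 c2@11 c3@15, authorship ...1.112.223.33

Answer: qkzgtqegwqegwqe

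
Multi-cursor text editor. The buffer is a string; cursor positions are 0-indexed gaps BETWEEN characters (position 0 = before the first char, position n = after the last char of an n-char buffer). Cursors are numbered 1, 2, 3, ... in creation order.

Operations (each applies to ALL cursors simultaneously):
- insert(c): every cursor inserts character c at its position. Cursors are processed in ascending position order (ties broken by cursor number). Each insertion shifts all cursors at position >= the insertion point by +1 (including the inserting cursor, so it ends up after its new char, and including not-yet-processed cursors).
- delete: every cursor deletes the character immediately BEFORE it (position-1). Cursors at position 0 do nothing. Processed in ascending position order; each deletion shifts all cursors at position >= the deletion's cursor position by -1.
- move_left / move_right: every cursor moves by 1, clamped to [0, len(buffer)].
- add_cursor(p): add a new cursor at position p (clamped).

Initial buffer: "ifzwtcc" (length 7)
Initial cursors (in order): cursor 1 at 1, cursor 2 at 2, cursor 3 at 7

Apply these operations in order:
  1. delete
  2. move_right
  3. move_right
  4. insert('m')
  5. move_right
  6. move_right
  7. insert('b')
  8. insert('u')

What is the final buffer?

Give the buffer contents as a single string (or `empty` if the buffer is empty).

After op 1 (delete): buffer="zwtc" (len 4), cursors c1@0 c2@0 c3@4, authorship ....
After op 2 (move_right): buffer="zwtc" (len 4), cursors c1@1 c2@1 c3@4, authorship ....
After op 3 (move_right): buffer="zwtc" (len 4), cursors c1@2 c2@2 c3@4, authorship ....
After op 4 (insert('m')): buffer="zwmmtcm" (len 7), cursors c1@4 c2@4 c3@7, authorship ..12..3
After op 5 (move_right): buffer="zwmmtcm" (len 7), cursors c1@5 c2@5 c3@7, authorship ..12..3
After op 6 (move_right): buffer="zwmmtcm" (len 7), cursors c1@6 c2@6 c3@7, authorship ..12..3
After op 7 (insert('b')): buffer="zwmmtcbbmb" (len 10), cursors c1@8 c2@8 c3@10, authorship ..12..1233
After op 8 (insert('u')): buffer="zwmmtcbbuumbu" (len 13), cursors c1@10 c2@10 c3@13, authorship ..12..1212333

Answer: zwmmtcbbuumbu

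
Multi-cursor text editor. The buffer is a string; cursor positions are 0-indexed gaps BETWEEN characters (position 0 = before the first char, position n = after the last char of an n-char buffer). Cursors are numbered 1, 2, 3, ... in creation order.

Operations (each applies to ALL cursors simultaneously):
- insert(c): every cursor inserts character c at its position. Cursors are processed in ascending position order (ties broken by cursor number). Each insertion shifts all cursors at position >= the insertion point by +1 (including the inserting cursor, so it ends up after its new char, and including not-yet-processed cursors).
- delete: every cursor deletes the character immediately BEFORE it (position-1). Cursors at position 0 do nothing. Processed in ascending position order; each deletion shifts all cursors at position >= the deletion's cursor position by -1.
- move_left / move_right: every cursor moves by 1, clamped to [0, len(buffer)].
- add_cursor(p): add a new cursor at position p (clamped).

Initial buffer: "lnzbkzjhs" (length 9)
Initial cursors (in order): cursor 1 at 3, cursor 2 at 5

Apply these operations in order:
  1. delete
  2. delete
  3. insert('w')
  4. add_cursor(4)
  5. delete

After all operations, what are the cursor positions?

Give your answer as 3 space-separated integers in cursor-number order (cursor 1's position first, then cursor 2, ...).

After op 1 (delete): buffer="lnbzjhs" (len 7), cursors c1@2 c2@3, authorship .......
After op 2 (delete): buffer="lzjhs" (len 5), cursors c1@1 c2@1, authorship .....
After op 3 (insert('w')): buffer="lwwzjhs" (len 7), cursors c1@3 c2@3, authorship .12....
After op 4 (add_cursor(4)): buffer="lwwzjhs" (len 7), cursors c1@3 c2@3 c3@4, authorship .12....
After op 5 (delete): buffer="ljhs" (len 4), cursors c1@1 c2@1 c3@1, authorship ....

Answer: 1 1 1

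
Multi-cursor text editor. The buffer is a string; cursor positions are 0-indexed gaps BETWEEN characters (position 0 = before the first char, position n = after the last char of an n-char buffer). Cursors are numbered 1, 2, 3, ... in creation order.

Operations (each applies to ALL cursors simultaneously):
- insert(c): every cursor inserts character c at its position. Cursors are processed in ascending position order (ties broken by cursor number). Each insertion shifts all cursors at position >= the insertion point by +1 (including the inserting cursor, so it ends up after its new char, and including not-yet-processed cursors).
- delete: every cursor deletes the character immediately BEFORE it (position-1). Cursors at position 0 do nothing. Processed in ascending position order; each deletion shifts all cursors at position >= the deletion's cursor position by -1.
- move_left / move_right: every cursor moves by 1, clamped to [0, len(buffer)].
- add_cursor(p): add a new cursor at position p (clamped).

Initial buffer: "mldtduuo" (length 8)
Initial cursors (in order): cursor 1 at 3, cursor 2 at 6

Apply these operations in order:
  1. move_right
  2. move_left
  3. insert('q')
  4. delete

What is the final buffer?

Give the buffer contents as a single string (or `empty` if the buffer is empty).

Answer: mldtduuo

Derivation:
After op 1 (move_right): buffer="mldtduuo" (len 8), cursors c1@4 c2@7, authorship ........
After op 2 (move_left): buffer="mldtduuo" (len 8), cursors c1@3 c2@6, authorship ........
After op 3 (insert('q')): buffer="mldqtduquo" (len 10), cursors c1@4 c2@8, authorship ...1...2..
After op 4 (delete): buffer="mldtduuo" (len 8), cursors c1@3 c2@6, authorship ........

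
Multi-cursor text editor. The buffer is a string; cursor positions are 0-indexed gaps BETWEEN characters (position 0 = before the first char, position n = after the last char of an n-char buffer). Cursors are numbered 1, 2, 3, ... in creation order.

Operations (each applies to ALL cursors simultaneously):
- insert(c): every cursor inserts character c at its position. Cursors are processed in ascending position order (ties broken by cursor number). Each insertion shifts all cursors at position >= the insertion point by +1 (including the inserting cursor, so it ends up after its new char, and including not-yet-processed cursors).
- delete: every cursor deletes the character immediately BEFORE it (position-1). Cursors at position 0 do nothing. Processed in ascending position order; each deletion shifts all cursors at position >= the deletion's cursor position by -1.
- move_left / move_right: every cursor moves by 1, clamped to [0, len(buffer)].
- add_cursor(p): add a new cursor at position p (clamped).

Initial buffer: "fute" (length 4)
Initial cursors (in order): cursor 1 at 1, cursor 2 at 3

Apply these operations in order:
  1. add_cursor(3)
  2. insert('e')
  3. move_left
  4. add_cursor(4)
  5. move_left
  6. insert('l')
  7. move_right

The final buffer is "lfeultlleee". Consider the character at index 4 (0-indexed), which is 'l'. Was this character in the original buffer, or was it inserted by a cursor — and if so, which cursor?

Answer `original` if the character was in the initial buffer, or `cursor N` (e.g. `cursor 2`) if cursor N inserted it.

After op 1 (add_cursor(3)): buffer="fute" (len 4), cursors c1@1 c2@3 c3@3, authorship ....
After op 2 (insert('e')): buffer="feuteee" (len 7), cursors c1@2 c2@6 c3@6, authorship .1..23.
After op 3 (move_left): buffer="feuteee" (len 7), cursors c1@1 c2@5 c3@5, authorship .1..23.
After op 4 (add_cursor(4)): buffer="feuteee" (len 7), cursors c1@1 c4@4 c2@5 c3@5, authorship .1..23.
After op 5 (move_left): buffer="feuteee" (len 7), cursors c1@0 c4@3 c2@4 c3@4, authorship .1..23.
After op 6 (insert('l')): buffer="lfeultlleee" (len 11), cursors c1@1 c4@5 c2@8 c3@8, authorship 1.1.4.2323.
After op 7 (move_right): buffer="lfeultlleee" (len 11), cursors c1@2 c4@6 c2@9 c3@9, authorship 1.1.4.2323.
Authorship (.=original, N=cursor N): 1 . 1 . 4 . 2 3 2 3 .
Index 4: author = 4

Answer: cursor 4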